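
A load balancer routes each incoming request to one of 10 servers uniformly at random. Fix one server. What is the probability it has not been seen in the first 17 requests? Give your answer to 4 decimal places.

0.1668

On each request the fixed server fails to appear with probability 9/10.
P(still missing after 17) = (9/10)^17 = 0.16677.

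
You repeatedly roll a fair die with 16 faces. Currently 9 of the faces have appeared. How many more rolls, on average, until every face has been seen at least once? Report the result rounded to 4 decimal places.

41.4857

From k distinct to k+1 distinct takes on average 16/(16-k) rolls.
Sum over k = 9,...,15: E = 16/7 + 16/6 + 16/5 + ... + 16/2 + 16/1 = 41.48571.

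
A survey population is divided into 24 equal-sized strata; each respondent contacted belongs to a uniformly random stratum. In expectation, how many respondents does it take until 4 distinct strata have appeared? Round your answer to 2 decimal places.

4.28

With k distinct strata already seen, the next new one arrives after an expected 24/(24-k) respondents.
Sum over k = 0,...,3: E = 24/24 + 24/23 + 24/22 + 24/21 = 4.277.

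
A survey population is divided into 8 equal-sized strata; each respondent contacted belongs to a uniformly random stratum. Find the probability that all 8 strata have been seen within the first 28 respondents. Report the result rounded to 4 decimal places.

0.8185

By inclusion–exclusion over which strata are missing,
P(all seen) = Σ_{j=0}^{8} (-1)^j C(8,j)((8-j)/8)^28
= 1.00000 - 0.19025 + 0.00889 - 0.00011 + 0.00000 - 0.00000 + 0.00000 - 0.00000 + 0.00000
= 0.81854.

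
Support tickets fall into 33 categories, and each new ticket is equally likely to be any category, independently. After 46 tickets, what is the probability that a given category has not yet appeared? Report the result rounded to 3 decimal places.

0.243

On each ticket the fixed category fails to appear with probability 32/33.
P(still missing after 46) = (32/33)^46 = 0.2428.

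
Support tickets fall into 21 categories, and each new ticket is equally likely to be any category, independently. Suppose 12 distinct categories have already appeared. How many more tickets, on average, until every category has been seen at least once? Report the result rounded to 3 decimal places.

The wait to go from k to k+1 distinct categories is geometric with mean 21/(21-k).
Sum over k = 12,...,20: E = 21/9 + 21/8 + 21/7 + ... + 21/2 + 21/1 = 59.4083.

59.408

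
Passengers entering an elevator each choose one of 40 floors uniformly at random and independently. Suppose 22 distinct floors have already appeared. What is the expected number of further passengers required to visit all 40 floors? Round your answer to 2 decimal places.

With k distinct floors already seen, the next new one takes an expected 40/(40-k) passengers.
Sum over k = 22,...,39: E = 40/18 + 40/17 + 40/16 + ... + 40/2 + 40/1 = 139.804.

139.80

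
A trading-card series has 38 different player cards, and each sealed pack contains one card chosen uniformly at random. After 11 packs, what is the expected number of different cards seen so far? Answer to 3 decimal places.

9.661

For each card, P(seen in 11 packs) = 1 - (37/38)^11 = 0.2542.
By linearity of expectation, E[distinct seen] = 38·(1 - (37/38)^11) = 9.6611.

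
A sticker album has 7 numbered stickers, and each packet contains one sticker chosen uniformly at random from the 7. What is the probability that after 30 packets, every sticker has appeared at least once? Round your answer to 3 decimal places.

0.932

By inclusion–exclusion over which stickers are missing,
P(all seen) = Σ_{j=0}^{7} (-1)^j C(7,j)((7-j)/7)^30
= 1.0000 - 0.0687 + 0.0009 - 0.0000 + 0.0000 - 0.0000 + 0.0000 - 0.0000
= 0.9322.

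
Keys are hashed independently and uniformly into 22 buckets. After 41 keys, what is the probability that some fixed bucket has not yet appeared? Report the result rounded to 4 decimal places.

0.1485

On each key the fixed bucket fails to appear with probability 21/22.
P(still missing after 41) = (21/22)^41 = 0.14848.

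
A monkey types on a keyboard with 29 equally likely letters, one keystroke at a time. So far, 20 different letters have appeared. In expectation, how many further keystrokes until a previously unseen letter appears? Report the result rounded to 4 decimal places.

The number of keystrokes until the next new letter is geometric with success probability 9/29, so its mean is 29/9.
E = 29/9 = 3.22222.

3.2222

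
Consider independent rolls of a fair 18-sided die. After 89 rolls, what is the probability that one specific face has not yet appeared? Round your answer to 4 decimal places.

0.0062

Each roll misses the fixed face with probability (18-1)/18 = 17/18, independently.
P(still missing after 89) = (17/18)^89 = 0.00618.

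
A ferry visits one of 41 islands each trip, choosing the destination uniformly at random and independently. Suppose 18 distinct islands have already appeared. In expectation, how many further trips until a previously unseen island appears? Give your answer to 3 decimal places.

1.783

Each trip yields a new island with probability (41-18)/41 = 23/41, so the wait is geometric with mean 41/23.
E = 41/23 = 1.7826.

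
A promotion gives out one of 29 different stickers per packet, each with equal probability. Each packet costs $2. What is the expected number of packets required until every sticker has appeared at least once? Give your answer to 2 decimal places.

Split into phases: going from k distinct to k+1 distinct takes on average 29/(29-k) packets.
E[T] = 29/29 + 29/28 + 29/27 + ... + 29/2 + 29/1 = 29·H_{29}.
H_{29} = 3.962, so E[T] = 114.888.

114.89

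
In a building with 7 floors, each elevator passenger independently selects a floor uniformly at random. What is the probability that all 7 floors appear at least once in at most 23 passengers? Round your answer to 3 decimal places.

By inclusion–exclusion over which floors are missing,
P(all seen) = Σ_{j=0}^{7} (-1)^j C(7,j)((7-j)/7)^23
= 1.0000 - 0.2020 + 0.0091 - 0.0001 + 0.0000 - 0.0000 + 0.0000 - 0.0000
= 0.8071.

0.807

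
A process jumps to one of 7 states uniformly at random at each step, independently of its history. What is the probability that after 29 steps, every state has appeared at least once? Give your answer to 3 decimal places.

0.921

By inclusion–exclusion over which states are missing,
P(all seen) = Σ_{j=0}^{7} (-1)^j C(7,j)((7-j)/7)^29
= 1.0000 - 0.0801 + 0.0012 - 0.0000 + 0.0000 - 0.0000 + 0.0000 - 0.0000
= 0.9211.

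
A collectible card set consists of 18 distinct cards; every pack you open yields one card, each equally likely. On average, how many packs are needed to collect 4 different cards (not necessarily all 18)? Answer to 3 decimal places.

Going from k to k+1 distinct takes a geometric number of packs with mean 18/(18-k).
Sum over k = 0,...,3: E = 18/18 + 18/17 + 18/16 + 18/15 = 4.3838.

4.384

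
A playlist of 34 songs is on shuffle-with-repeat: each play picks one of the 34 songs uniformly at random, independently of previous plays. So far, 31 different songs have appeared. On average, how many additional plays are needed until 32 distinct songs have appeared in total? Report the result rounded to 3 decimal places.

11.333

From k distinct to k+1 distinct takes on average 34/(34-k) plays.
Only the k = 31 term is needed: E = 34/3 = 11.3333.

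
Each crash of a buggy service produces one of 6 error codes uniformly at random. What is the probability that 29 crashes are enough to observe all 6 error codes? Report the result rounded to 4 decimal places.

0.9698

Let A_i be the event that error code i is missing after 29 crashes. By inclusion–exclusion on the A_i,
P(all seen) = Σ_{j=0}^{6} (-1)^j C(6,j)((6-j)/6)^29
= 1.00000 - 0.03033 + 0.00012 - 0.00000 + 0.00000 - 0.00000 + 0.00000
= 0.96979.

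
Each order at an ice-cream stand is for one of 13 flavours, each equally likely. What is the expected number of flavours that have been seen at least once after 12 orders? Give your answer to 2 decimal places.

For each flavour, P(seen in 12 orders) = 1 - (12/13)^12 = 0.617.
By linearity of expectation, E[distinct seen] = 13·(1 - (12/13)^12) = 8.025.

8.02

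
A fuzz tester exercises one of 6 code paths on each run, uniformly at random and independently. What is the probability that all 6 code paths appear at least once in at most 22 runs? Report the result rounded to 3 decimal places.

Let A_i be the event that code path i is missing after 22 runs. By inclusion–exclusion on the A_i,
P(all seen) = Σ_{j=0}^{6} (-1)^j C(6,j)((6-j)/6)^22
= 1.0000 - 0.1087 + 0.0020 - 0.0000 + 0.0000 - 0.0000 + 0.0000
= 0.8933.

0.893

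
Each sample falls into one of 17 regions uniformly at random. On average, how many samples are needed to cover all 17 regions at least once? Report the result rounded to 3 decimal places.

Split into phases: going from k distinct to k+1 distinct takes on average 17/(17-k) samples.
E[T] = 17/17 + 17/16 + 17/15 + ... + 17/2 + 17/1 = 17·H_{17}.
H_{17} = 3.4396, so E[T] = 58.4724.

58.472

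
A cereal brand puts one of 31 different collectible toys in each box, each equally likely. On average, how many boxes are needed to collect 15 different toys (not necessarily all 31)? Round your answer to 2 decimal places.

20.04

Going from k to k+1 distinct takes a geometric number of boxes with mean 31/(31-k).
Sum over k = 0,...,14: E = 31/31 + 31/30 + 31/29 + ... + 31/18 + 31/17 = 20.042.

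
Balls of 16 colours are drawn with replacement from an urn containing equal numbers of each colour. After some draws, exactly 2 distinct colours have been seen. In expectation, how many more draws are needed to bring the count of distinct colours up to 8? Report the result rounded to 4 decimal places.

With k distinct colours already seen, the next new one takes an expected 16/(16-k) draws.
Sum over k = 2,...,7: E = 16/14 + 16/13 + 16/12 + 16/11 + 16/10 + 16/9 = 8.53928.

8.5393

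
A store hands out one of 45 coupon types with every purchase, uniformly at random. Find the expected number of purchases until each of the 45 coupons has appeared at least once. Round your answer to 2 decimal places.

Split into phases: going from k distinct to k+1 distinct takes on average 45/(45-k) purchases.
E[T] = 45/45 + 45/44 + 45/43 + ... + 45/2 + 45/1 = 45·H_{45}.
H_{45} = 4.395, so E[T] = 197.773.

197.77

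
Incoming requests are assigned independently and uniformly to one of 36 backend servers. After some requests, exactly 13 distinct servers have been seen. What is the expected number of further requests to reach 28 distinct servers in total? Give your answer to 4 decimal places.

The wait to go from k to k+1 distinct servers is geometric with mean 36/(36-k).
Sum over k = 13,...,27: E = 36/23 + 36/22 + 36/21 + ... + 36/10 + 36/9 = 36.59164.

36.5916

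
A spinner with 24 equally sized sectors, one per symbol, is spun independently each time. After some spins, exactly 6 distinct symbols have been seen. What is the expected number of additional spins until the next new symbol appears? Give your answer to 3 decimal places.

The number of spins until the next new symbol is geometric with success probability 18/24, so its mean is 24/18.
E = 24/18 = 1.3333.

1.333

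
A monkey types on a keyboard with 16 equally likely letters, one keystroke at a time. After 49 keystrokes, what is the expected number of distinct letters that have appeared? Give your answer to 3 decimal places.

15.323

For each letter, P(seen in 49 keystrokes) = 1 - (15/16)^49 = 0.9577.
By linearity of expectation, E[distinct seen] = 16·(1 - (15/16)^49) = 15.3228.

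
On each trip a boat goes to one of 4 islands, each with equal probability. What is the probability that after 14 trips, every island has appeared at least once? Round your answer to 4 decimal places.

By inclusion–exclusion over which islands are missing,
P(all seen) = Σ_{j=0}^{4} (-1)^j C(4,j)((4-j)/4)^14
= 1.00000 - 0.07127 + 0.00037 - 0.00000 + 0.00000
= 0.92909.

0.9291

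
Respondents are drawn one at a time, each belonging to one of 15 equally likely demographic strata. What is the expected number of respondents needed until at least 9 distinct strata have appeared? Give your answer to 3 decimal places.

13.023

Going from k to k+1 distinct takes a geometric number of respondents with mean 15/(15-k).
Sum over k = 0,...,8: E = 15/15 + 15/14 + 15/13 + ... + 15/8 + 15/7 = 13.0234.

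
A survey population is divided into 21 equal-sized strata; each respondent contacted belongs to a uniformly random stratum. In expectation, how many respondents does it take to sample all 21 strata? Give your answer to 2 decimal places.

After k distinct strata have appeared, the next respondent gives a new one with probability (21-k)/21, so the expected wait for the (k+1)-th is 21/(21-k).
E[T] = 21/21 + 21/20 + 21/19 + ... + 21/2 + 21/1 = 21·H_{21}.
H_{21} = 3.645, so E[T] = 76.553.

76.55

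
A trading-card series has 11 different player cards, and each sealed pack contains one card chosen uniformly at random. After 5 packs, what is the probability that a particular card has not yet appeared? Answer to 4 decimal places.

Each pack misses the fixed card with probability (11-1)/11 = 10/11, independently.
P(still missing after 5) = (10/11)^5 = 0.62092.

0.6209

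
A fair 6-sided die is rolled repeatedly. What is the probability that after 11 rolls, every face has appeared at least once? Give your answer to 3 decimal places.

Let A_i be the event that face i is missing after 11 rolls. By inclusion–exclusion on the A_i,
P(all seen) = Σ_{j=0}^{6} (-1)^j C(6,j)((6-j)/6)^11
= 1.0000 - 0.8075 + 0.1734 - 0.0098 + 0.0001 - 0.0000 + 0.0000
= 0.3562.

0.356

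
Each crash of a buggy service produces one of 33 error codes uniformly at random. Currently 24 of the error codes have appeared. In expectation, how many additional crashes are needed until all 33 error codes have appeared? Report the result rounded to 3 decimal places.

93.356

From k distinct to k+1 distinct takes on average 33/(33-k) crashes.
Sum over k = 24,...,32: E = 33/9 + 33/8 + 33/7 + ... + 33/2 + 33/1 = 93.3560.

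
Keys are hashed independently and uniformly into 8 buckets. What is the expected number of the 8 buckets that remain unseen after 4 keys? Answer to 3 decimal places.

For each bucket, P(unseen after 4) = (7/8)^4 = 0.5862.
By linearity of expectation, E[unseen] = 8·(7/8)^4 = 4.6895.

4.689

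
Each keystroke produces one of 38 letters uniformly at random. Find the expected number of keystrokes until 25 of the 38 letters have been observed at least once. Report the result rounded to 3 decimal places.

39.815

Going from k to k+1 distinct takes a geometric number of keystrokes with mean 38/(38-k).
Sum over k = 0,...,24: E = 38/38 + 38/37 + 38/36 + ... + 38/15 + 38/14 = 39.8152.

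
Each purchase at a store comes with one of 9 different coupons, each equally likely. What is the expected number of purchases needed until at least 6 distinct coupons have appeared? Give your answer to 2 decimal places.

With k distinct coupons already seen, the next new one arrives after an expected 9/(9-k) purchases.
Sum over k = 0,...,5: E = 9/9 + 9/8 + 9/7 + 9/6 + 9/5 + 9/4 = 8.961.

8.96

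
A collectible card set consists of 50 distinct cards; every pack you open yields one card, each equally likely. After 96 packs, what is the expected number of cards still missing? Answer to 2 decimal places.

7.19

For each card, P(unseen after 96) = (49/50)^96 = 0.144.
By linearity of expectation, E[unseen] = 50·(49/50)^96 = 7.189.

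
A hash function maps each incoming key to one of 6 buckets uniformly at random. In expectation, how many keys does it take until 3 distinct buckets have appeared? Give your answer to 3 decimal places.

With k distinct buckets already seen, the next new one arrives after an expected 6/(6-k) keys.
Sum over k = 0,...,2: E = 6/6 + 6/5 + 6/4 = 3.7000.

3.700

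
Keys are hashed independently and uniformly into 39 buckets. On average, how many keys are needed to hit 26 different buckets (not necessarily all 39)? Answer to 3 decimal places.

Going from k to k+1 distinct takes a geometric number of keys with mean 39/(39-k).
Sum over k = 0,...,25: E = 39/39 + 39/38 + 39/37 + ... + 39/15 + 39/14 = 41.8630.

41.863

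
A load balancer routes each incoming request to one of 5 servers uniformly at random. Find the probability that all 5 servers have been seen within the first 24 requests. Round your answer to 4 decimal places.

0.9764

By inclusion–exclusion over which servers are missing,
P(all seen) = Σ_{j=0}^{5} (-1)^j C(5,j)((5-j)/5)^24
= 1.00000 - 0.02361 + 0.00005 - 0.00000 + 0.00000 - 0.00000
= 0.97644.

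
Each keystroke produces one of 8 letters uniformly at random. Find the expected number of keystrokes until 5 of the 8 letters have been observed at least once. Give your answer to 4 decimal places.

7.0762

Going from k to k+1 distinct takes a geometric number of keystrokes with mean 8/(8-k).
Sum over k = 0,...,4: E = 8/8 + 8/7 + 8/6 + 8/5 + 8/4 = 7.07619.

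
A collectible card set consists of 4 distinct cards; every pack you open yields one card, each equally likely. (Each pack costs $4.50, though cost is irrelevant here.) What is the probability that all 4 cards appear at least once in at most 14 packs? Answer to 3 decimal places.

0.929

Let A_i be the event that card i is missing after 14 packs. By inclusion–exclusion on the A_i,
P(all seen) = Σ_{j=0}^{4} (-1)^j C(4,j)((4-j)/4)^14
= 1.0000 - 0.0713 + 0.0004 - 0.0000 + 0.0000
= 0.9291.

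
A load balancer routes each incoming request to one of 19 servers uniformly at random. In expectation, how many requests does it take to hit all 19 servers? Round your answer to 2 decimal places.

67.41

The wait to go from k to k+1 distinct servers is geometric with mean 19/(19-k).
E[T] = 19/19 + 19/18 + 19/17 + ... + 19/2 + 19/1 = 19·H_{19}.
H_{19} = 3.548, so E[T] = 67.407.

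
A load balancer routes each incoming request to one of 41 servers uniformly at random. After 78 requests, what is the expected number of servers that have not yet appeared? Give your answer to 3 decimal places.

For each server, P(unseen after 78) = (40/41)^78 = 0.1457.
By linearity of expectation, E[unseen] = 41·(40/41)^78 = 5.9748.

5.975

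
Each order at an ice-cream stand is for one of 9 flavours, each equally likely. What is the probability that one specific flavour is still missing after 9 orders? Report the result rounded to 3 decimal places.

Each order misses the fixed flavour with probability (9-1)/9 = 8/9, independently.
P(still missing after 9) = (8/9)^9 = 0.3464.

0.346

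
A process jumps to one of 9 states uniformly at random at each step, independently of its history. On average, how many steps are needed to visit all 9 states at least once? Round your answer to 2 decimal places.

25.46

Split into phases: going from k distinct to k+1 distinct takes on average 9/(9-k) steps.
E[T] = 9/9 + 9/8 + 9/7 + ... + 9/2 + 9/1 = 9·H_{9}.
H_{9} = 2.829, so E[T] = 25.461.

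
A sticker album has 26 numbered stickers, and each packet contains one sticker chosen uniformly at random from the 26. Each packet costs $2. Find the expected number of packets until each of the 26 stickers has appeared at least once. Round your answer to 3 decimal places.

Split into phases: going from k distinct to k+1 distinct takes on average 26/(26-k) packets.
E[T] = 26/26 + 26/25 + 26/24 + ... + 26/2 + 26/1 = 26·H_{26}.
H_{26} = 3.8544, so E[T] = 100.2149.

100.215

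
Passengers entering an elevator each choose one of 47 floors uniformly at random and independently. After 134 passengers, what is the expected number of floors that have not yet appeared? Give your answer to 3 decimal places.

For each floor, P(unseen after 134) = (46/47)^134 = 0.0560.
By linearity of expectation, E[unseen] = 47·(46/47)^134 = 2.6335.

2.634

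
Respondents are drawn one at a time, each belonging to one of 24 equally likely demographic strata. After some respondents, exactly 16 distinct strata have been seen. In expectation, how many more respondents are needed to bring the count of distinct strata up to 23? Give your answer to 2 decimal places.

41.23

The wait to go from k to k+1 distinct strata is geometric with mean 24/(24-k).
Sum over k = 16,...,22: E = 24/8 + 24/7 + 24/6 + ... + 24/3 + 24/2 = 41.229.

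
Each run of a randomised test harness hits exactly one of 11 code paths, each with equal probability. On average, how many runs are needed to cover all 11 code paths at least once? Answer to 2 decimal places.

33.22

Split into phases: going from k distinct to k+1 distinct takes on average 11/(11-k) runs.
E[T] = 11/11 + 11/10 + 11/9 + ... + 11/2 + 11/1 = 11·H_{11}.
H_{11} = 3.020, so E[T] = 33.219.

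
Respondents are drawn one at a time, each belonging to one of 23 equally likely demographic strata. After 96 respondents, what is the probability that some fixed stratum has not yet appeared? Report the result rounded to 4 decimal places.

On each respondent the fixed stratum fails to appear with probability 22/23.
P(still missing after 96) = (22/23)^96 = 0.01402.

0.0140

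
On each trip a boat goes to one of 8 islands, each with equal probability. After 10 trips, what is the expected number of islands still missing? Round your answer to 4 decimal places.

2.1046

For each island, P(unseen after 10) = (7/8)^10 = 0.26308.
By linearity of expectation, E[unseen] = 8·(7/8)^10 = 2.10460.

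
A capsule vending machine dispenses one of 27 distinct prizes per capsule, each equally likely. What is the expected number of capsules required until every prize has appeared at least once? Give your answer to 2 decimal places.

105.07

Split into phases: going from k distinct to k+1 distinct takes on average 27/(27-k) capsules.
E[T] = 27/27 + 27/26 + 27/25 + ... + 27/2 + 27/1 = 27·H_{27}.
H_{27} = 3.891, so E[T] = 105.069.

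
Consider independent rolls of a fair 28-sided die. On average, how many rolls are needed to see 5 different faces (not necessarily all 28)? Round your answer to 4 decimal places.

5.4006

Going from k to k+1 distinct takes a geometric number of rolls with mean 28/(28-k).
Sum over k = 0,...,4: E = 28/28 + 28/27 + 28/26 + 28/25 + 28/24 = 5.40063.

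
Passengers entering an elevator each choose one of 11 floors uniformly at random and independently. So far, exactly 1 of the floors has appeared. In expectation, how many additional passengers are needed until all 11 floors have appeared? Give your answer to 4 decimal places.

With k distinct floors already seen, the next new one takes an expected 11/(11-k) passengers.
Sum over k = 1,...,10: E = 11/10 + 11/9 + 11/8 + ... + 11/2 + 11/1 = 32.21865.

32.2187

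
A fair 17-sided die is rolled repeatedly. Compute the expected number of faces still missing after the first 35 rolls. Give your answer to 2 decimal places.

For each face, P(unseen after 35) = (16/17)^35 = 0.120.
By linearity of expectation, E[unseen] = 17·(16/17)^35 = 2.037.

2.04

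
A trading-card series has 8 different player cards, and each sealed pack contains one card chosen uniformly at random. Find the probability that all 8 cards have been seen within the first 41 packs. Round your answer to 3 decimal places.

By inclusion–exclusion over which cards are missing,
P(all seen) = Σ_{j=0}^{8} (-1)^j C(8,j)((8-j)/8)^41
= 1.0000 - 0.0335 + 0.0002 - 0.0000 + 0.0000 - 0.0000 + 0.0000 - 0.0000 + 0.0000
= 0.9667.

0.967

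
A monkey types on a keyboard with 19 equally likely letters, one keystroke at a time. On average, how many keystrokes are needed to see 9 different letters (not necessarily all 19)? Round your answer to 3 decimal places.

11.757

Going from k to k+1 distinct takes a geometric number of keystrokes with mean 19/(19-k).
Sum over k = 0,...,8: E = 19/19 + 19/18 + 19/17 + ... + 19/12 + 19/11 = 11.7567.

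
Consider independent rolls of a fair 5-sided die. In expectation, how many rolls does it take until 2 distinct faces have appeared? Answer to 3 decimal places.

2.250

With k distinct faces already seen, the next new one arrives after an expected 5/(5-k) rolls.
Sum over k = 0,...,1: E = 5/5 + 5/4 = 2.2500.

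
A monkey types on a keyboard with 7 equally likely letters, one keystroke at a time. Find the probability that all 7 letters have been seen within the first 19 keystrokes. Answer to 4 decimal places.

0.6601

By inclusion–exclusion over which letters are missing,
P(all seen) = Σ_{j=0}^{7} (-1)^j C(7,j)((7-j)/7)^19
= 1.00000 - 0.37420 + 0.03514 - 0.00084 + 0.00000 - 0.00000 + 0.00000 - 0.00000
= 0.66009.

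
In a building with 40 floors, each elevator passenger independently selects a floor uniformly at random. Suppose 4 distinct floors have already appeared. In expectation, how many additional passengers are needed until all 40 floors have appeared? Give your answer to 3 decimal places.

From k distinct to k+1 distinct takes on average 40/(40-k) passengers.
Sum over k = 4,...,39: E = 40/36 + 40/35 + 40/34 + ... + 40/2 + 40/1 = 166.9824.

166.982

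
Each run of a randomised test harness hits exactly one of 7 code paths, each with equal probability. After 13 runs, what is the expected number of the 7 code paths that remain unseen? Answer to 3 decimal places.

For each code path, P(unseen after 13) = (6/7)^13 = 0.1348.
By linearity of expectation, E[unseen] = 7·(6/7)^13 = 0.9436.

0.944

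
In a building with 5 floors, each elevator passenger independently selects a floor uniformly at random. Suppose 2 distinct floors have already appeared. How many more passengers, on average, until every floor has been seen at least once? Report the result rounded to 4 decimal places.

9.1667

With k distinct floors already seen, the next new one takes an expected 5/(5-k) passengers.
Sum over k = 2,...,4: E = 5/3 + 5/2 + 5/1 = 9.16667.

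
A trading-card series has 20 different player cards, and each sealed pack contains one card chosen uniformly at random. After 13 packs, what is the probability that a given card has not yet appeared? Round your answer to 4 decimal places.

0.5133

On each pack the fixed card fails to appear with probability 19/20.
P(still missing after 13) = (19/20)^13 = 0.51334.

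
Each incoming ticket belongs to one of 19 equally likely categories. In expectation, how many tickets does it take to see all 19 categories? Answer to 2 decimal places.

The wait to go from k to k+1 distinct categories is geometric with mean 19/(19-k).
E[T] = 19/19 + 19/18 + 19/17 + ... + 19/2 + 19/1 = 19·H_{19}.
H_{19} = 3.548, so E[T] = 67.407.

67.41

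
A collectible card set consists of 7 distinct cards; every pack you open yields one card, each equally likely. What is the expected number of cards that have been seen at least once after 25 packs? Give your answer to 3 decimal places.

6.852

For each card, P(seen in 25 packs) = 1 - (6/7)^25 = 0.9788.
By linearity of expectation, E[distinct seen] = 7·(1 - (6/7)^25) = 6.8516.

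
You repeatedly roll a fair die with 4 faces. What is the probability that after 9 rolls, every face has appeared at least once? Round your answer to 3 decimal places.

Let A_i be the event that face i is missing after 9 rolls. By inclusion–exclusion on the A_i,
P(all seen) = Σ_{j=0}^{4} (-1)^j C(4,j)((4-j)/4)^9
= 1.0000 - 0.3003 + 0.0117 - 0.0000 + 0.0000
= 0.7114.

0.711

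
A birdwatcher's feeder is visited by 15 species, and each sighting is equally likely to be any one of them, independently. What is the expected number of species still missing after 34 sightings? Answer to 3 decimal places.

1.437

For each species, P(unseen after 34) = (14/15)^34 = 0.0958.
By linearity of expectation, E[unseen] = 15·(14/15)^34 = 1.4366.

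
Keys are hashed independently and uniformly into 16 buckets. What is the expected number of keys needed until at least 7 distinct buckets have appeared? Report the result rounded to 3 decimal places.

Going from k to k+1 distinct takes a geometric number of keys with mean 16/(16-k).
Sum over k = 0,...,6: E = 16/16 + 16/15 + 16/14 + ... + 16/11 + 16/10 = 8.8282.

8.828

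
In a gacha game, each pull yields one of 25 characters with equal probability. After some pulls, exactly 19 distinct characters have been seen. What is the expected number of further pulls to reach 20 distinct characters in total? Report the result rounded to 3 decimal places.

4.167

With k distinct characters already seen, the next new one takes an expected 25/(25-k) pulls.
Only the k = 19 term is needed: E = 25/6 = 4.1667.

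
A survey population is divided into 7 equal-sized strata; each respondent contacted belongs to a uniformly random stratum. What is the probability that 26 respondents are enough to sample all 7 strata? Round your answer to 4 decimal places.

Let A_i be the event that stratum i is missing after 26 respondents. By inclusion–exclusion on the A_i,
P(all seen) = Σ_{j=0}^{7} (-1)^j C(7,j)((7-j)/7)^26
= 1.00000 - 0.12720 + 0.00333 - 0.00002 + 0.00000 - 0.00000 + 0.00000 - 0.00000
= 0.87612.

0.8761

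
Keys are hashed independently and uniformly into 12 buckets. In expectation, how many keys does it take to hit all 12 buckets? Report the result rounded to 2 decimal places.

37.24

Split into phases: going from k distinct to k+1 distinct takes on average 12/(12-k) keys.
E[T] = 12/12 + 12/11 + 12/10 + ... + 12/2 + 12/1 = 12·H_{12}.
H_{12} = 3.103, so E[T] = 37.239.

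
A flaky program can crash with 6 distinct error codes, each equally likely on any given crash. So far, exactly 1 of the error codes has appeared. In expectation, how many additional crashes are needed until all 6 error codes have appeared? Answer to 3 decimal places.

13.700

With k distinct error codes already seen, the next new one takes an expected 6/(6-k) crashes.
Sum over k = 1,...,5: E = 6/5 + 6/4 + 6/3 + 6/2 + 6/1 = 13.7000.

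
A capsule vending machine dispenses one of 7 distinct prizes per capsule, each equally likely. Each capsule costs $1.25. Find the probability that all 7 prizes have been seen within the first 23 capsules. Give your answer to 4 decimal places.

By inclusion–exclusion over which prizes are missing,
P(all seen) = Σ_{j=0}^{7} (-1)^j C(7,j)((7-j)/7)^23
= 1.00000 - 0.20199 + 0.00915 - 0.00009 + 0.00000 - 0.00000 + 0.00000 - 0.00000
= 0.80707.

0.8071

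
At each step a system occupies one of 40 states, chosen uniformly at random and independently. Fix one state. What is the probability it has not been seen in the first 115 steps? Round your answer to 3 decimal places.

Each step misses the fixed state with probability (40-1)/40 = 39/40, independently.
P(still missing after 115) = (39/40)^115 = 0.0544.

0.054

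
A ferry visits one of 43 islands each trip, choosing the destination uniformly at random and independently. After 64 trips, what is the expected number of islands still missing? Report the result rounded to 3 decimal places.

9.538

For each island, P(unseen after 64) = (42/43)^64 = 0.2218.
By linearity of expectation, E[unseen] = 43·(42/43)^64 = 9.5377.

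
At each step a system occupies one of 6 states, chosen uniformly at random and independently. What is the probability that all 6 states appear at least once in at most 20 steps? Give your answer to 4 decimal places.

Let A_i be the event that state i is missing after 20 steps. By inclusion–exclusion on the A_i,
P(all seen) = Σ_{j=0}^{6} (-1)^j C(6,j)((6-j)/6)^20
= 1.00000 - 0.15650 + 0.00451 - 0.00002 + 0.00000 - 0.00000 + 0.00000
= 0.84799.

0.8480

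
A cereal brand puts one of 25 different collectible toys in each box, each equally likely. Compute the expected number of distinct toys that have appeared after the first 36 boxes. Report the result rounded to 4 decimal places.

For each toy, P(seen in 36 boxes) = 1 - (24/25)^36 = 0.76998.
By linearity of expectation, E[distinct seen] = 25·(1 - (24/25)^36) = 19.24952.

19.2495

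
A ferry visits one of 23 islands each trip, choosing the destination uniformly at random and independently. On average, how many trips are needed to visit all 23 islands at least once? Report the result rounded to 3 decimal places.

The wait to go from k to k+1 distinct islands is geometric with mean 23/(23-k).
E[T] = 23/23 + 23/22 + 23/21 + ... + 23/2 + 23/1 = 23·H_{23}.
H_{23} = 3.7343, so E[T] = 85.8887.

85.889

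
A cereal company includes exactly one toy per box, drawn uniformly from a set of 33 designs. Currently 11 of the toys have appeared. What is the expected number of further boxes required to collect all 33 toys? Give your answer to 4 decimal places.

121.7968

The wait to go from k to k+1 distinct toys is geometric with mean 33/(33-k).
Sum over k = 11,...,32: E = 33/22 + 33/21 + 33/20 + ... + 33/2 + 33/1 = 121.79684.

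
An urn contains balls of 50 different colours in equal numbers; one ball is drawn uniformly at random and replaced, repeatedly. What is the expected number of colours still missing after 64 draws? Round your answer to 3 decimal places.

13.723

For each colour, P(unseen after 64) = (49/50)^64 = 0.2745.
By linearity of expectation, E[unseen] = 50·(49/50)^64 = 13.7227.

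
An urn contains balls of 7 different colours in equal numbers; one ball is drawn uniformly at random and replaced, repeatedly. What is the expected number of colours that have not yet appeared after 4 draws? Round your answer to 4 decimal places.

3.7784

For each colour, P(unseen after 4) = (6/7)^4 = 0.53978.
By linearity of expectation, E[unseen] = 7·(6/7)^4 = 3.77843.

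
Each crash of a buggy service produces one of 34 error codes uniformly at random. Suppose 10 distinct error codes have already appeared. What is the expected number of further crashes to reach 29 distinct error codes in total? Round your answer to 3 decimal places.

From k distinct to k+1 distinct takes on average 34/(34-k) crashes.
Sum over k = 10,...,28: E = 34/24 + 34/23 + 34/22 + ... + 34/7 + 34/6 = 50.7492.

50.749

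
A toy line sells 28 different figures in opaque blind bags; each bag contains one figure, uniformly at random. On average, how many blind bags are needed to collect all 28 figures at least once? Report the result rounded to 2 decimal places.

The wait to go from k to k+1 distinct figures is geometric with mean 28/(28-k).
E[T] = 28/28 + 28/27 + 28/26 + ... + 28/2 + 28/1 = 28·H_{28}.
H_{28} = 3.927, so E[T] = 109.961.

109.96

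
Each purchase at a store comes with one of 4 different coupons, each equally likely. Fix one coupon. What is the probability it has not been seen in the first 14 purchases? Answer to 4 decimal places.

On each purchase the fixed coupon fails to appear with probability 3/4.
P(still missing after 14) = (3/4)^14 = 0.01782.

0.0178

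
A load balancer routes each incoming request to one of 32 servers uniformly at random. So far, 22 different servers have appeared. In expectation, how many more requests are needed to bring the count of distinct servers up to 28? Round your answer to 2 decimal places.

From k distinct to k+1 distinct takes on average 32/(32-k) requests.
Sum over k = 22,...,27: E = 32/10 + 32/9 + 32/8 + 32/7 + 32/6 + 32/5 = 27.060.

27.06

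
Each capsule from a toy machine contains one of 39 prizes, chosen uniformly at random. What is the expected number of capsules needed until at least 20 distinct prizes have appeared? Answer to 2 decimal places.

27.53

With k distinct prizes already seen, the next new one arrives after an expected 39/(39-k) capsules.
Sum over k = 0,...,19: E = 39/39 + 39/38 + 39/37 + ... + 39/21 + 39/20 = 27.526.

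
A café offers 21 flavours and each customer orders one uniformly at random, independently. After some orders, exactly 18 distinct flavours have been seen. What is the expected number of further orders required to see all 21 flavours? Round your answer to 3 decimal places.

38.500

The wait to go from k to k+1 distinct flavours is geometric with mean 21/(21-k).
Sum over k = 18,...,20: E = 21/3 + 21/2 + 21/1 = 38.5000.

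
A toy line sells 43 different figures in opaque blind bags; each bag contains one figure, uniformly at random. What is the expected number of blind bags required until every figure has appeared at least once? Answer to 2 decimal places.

After k distinct figures have appeared, the next blind bag gives a new one with probability (43-k)/43, so the expected wait for the (k+1)-th is 43/(43-k).
E[T] = 43/43 + 43/42 + 43/41 + ... + 43/2 + 43/1 = 43·H_{43}.
H_{43} = 4.350, so E[T] = 187.050.

187.05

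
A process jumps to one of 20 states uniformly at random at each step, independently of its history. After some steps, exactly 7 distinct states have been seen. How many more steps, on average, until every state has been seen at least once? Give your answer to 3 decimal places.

63.603

With k distinct states already seen, the next new one takes an expected 20/(20-k) steps.
Sum over k = 7,...,19: E = 20/13 + 20/12 + 20/11 + ... + 20/2 + 20/1 = 63.6027.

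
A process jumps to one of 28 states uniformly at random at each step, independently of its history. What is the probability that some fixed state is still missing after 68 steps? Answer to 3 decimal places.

Each step misses the fixed state with probability (28-1)/28 = 27/28, independently.
P(still missing after 68) = (27/28)^68 = 0.0843.

0.084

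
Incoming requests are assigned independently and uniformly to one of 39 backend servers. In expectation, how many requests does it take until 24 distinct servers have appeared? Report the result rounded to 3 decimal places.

Going from k to k+1 distinct takes a geometric number of requests with mean 39/(39-k).
Sum over k = 0,...,23: E = 39/39 + 39/38 + 39/37 + ... + 39/17 + 39/16 = 36.4772.

36.477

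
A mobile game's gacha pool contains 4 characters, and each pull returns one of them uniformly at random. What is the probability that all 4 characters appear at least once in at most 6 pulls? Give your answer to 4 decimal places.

By inclusion–exclusion over which characters are missing,
P(all seen) = Σ_{j=0}^{4} (-1)^j C(4,j)((4-j)/4)^6
= 1.00000 - 0.71191 + 0.09375 - 0.00098 + 0.00000
= 0.38086.

0.3809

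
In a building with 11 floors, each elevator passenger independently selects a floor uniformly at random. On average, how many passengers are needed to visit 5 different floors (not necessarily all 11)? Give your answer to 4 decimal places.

With k distinct floors already seen, the next new one arrives after an expected 11/(11-k) passengers.
Sum over k = 0,...,4: E = 11/11 + 11/10 + 11/9 + 11/8 + 11/7 = 6.26865.

6.2687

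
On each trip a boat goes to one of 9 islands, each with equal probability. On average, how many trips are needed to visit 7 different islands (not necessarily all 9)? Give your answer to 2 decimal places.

Going from k to k+1 distinct takes a geometric number of trips with mean 9/(9-k).
Sum over k = 0,...,6: E = 9/9 + 9/8 + 9/7 + ... + 9/4 + 9/3 = 11.961.

11.96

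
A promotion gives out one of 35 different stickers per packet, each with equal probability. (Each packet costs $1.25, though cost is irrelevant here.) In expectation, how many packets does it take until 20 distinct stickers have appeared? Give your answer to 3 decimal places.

28.999

Going from k to k+1 distinct takes a geometric number of packets with mean 35/(35-k).
Sum over k = 0,...,19: E = 35/35 + 35/34 + 35/33 + ... + 35/17 + 35/16 = 28.9993.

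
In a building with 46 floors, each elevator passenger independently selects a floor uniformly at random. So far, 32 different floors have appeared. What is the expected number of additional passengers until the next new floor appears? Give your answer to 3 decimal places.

Each passenger yields a new floor with probability (46-32)/46 = 14/46, so the wait is geometric with mean 46/14.
E = 46/14 = 3.2857.

3.286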